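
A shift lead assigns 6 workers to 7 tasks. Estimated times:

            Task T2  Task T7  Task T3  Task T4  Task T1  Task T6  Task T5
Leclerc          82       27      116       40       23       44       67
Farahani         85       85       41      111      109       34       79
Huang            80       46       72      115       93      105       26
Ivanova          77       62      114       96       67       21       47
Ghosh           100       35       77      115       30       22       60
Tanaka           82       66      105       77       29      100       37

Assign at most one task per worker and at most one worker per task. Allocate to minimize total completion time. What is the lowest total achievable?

Optimal: Leclerc→Task T4 (40 min), Farahani→Task T3 (41 min), Huang→Task T5 (26 min), Ivanova→Task T6 (21 min), Ghosh→Task T7 (35 min), Tanaka→Task T1 (29 min) — total 40+41+26+21+35+29 = 192 min.
Row-greedy (each worker in turn takes its cheapest remaining task) gives 299 min, worse by 107.
Swapping Ivanova↔Tanaka (Ivanova→Task T1 67 min, Tanaka→Task T6 100 min) adds 117.
Every other assignment is strictly worse.

Min total: 192 min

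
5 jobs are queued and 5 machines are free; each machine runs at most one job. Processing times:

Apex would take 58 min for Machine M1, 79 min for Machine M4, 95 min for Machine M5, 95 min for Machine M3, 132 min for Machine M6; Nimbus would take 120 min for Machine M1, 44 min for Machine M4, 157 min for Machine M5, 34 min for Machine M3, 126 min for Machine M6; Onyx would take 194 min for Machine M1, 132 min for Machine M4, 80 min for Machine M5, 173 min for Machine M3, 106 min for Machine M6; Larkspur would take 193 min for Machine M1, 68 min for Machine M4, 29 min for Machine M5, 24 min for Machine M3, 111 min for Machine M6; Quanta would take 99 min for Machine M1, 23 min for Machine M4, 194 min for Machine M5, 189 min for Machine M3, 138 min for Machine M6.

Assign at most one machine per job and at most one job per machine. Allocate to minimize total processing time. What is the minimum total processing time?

Minimum total: 250 min

Treat this as an assignment problem: match each job to one machine.
Optimal: Apex→Machine M1 (58 min), Nimbus→Machine M3 (34 min), Onyx→Machine M6 (106 min), Larkspur→Machine M5 (29 min), Quanta→Machine M4 (23 min) — total 58+34+106+29+23 = 250 min.
Min-entry greedy (repeatedly take the single cheapest remaining cell) gives 311 min, worse by 61.
Swapping Larkspur↔Quanta (Larkspur→Machine M4 68 min, Quanta→Machine M5 194 min) adds 210.
Every other assignment is strictly worse.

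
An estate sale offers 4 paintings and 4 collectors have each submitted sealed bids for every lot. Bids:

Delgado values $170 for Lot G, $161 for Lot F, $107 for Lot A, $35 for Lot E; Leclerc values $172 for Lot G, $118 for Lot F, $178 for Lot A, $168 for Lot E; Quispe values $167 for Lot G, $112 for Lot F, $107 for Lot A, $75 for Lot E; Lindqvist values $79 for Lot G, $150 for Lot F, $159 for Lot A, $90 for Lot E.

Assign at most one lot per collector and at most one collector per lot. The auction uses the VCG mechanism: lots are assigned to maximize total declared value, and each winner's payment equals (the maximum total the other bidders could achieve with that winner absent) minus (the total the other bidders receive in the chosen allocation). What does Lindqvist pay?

Efficient allocation: Delgado→Lot F ($161), Leclerc→Lot E ($168), Quispe→Lot G ($167), Lindqvist→Lot A ($159); total welfare W = $655.
Lindqvist receives Lot A at value $159, so the others get W − 159 = $496.
Without Lindqvist: best allocation of the remaining 3 bidders over all 4 lots is Delgado→Lot F ($161), Leclerc→Lot A ($178), Quispe→Lot G ($167), total $506.
VCG payment = (others' best without Lindqvist) − (others' welfare with Lindqvist) = 506 − 496 = $10.

Lindqvist pays $10.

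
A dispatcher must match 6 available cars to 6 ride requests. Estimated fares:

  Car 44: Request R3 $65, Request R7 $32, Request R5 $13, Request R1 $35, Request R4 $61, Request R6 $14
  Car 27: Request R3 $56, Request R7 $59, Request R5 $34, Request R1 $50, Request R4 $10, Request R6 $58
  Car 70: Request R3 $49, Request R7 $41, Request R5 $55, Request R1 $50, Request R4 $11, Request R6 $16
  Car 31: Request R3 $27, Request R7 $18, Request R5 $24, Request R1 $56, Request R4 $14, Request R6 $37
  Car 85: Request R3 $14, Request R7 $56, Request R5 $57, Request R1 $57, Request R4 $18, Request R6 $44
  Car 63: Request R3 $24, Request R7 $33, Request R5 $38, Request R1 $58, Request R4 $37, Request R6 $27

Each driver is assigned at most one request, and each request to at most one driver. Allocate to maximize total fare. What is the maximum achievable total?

Optimal: Car 44→Request R3 ($65), Car 27→Request R6 ($58), Car 70→Request R5 ($55), Car 31→Request R1 ($56), Car 85→Request R7 ($56), Car 63→Request R4 ($37) — total 65+58+55+56+56+37 = $327.
Row-greedy (each driver in turn takes its best remaining request) gives $316, worse by 11.
Next-best assignment: Car 44→Request R4, Car 27→Request R3, Car 70→Request R5, Car 31→Request R6, Car 85→Request R7, Car 63→Request R1 = $323.
Swapping Car 70↔Car 44 (Car 70→Request R3 $49, Car 44→Request R5 $13) loses 58.
Every other assignment is strictly worse.

Maximum total: $327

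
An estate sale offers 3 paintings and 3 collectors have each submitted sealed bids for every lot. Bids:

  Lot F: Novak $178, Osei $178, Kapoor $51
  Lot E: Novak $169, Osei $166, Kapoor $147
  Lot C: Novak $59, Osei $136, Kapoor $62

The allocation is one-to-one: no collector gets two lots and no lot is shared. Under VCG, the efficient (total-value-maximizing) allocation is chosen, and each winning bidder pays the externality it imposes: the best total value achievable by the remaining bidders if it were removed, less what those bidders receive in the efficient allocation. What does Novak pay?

Novak pays $42.

Efficient allocation: Novak→Lot F ($178), Osei→Lot C ($136), Kapoor→Lot E ($147); total welfare W = $461.
Novak receives Lot F at value $178, so the others get W − 178 = $283.
Without Novak: best allocation of the remaining 2 bidders over all 3 lots is Osei→Lot F ($178), Kapoor→Lot E ($147), total $325.
VCG payment = (others' best without Novak) − (others' welfare with Novak) = 325 − 283 = $42.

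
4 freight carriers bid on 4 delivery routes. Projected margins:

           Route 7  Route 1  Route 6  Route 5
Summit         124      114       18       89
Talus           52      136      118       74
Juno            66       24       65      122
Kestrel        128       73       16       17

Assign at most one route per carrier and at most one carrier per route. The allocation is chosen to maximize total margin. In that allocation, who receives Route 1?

This is a one-to-one assignment (maximum-weight bipartite matching).
Optimal: Summit→Route 1 ($114k), Talus→Route 6 ($118k), Juno→Route 5 ($122k), Kestrel→Route 7 ($128k) — total 114+118+122+128 = $482k.
Row-greedy (each carrier in turn takes its best remaining route) gives $398k, worse by 84.
Summit's own top route is Route 7 ($124k), but forcing Summit→Route 7 and reassigning the rest optimally gives only $437k — worse by 45.

Summit receives Route 1.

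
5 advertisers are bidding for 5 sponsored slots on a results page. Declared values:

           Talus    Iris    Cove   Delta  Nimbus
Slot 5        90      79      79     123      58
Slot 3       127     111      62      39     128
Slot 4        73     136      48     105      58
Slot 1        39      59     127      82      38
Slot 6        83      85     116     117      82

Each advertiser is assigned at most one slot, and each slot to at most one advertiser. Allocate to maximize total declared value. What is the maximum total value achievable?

Maximum total: $598

Treat this as an assignment problem: match each advertiser to one slot.
Optimal: Talus→Slot 5 ($90), Iris→Slot 4 ($136), Cove→Slot 1 ($127), Delta→Slot 6 ($117), Nimbus→Slot 3 ($128) — total 90+136+127+117+128 = $598.
Max-entry greedy (repeatedly take the single best remaining cell) gives $597, worse by 1.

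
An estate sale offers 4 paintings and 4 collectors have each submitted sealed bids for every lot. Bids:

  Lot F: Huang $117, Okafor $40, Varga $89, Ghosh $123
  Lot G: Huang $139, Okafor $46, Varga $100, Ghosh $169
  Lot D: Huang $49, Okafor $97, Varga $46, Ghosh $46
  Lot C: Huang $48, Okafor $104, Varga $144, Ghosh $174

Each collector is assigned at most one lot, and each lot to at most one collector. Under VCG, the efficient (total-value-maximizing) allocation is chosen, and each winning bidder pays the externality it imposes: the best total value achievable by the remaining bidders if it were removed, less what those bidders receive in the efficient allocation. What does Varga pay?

Varga pays $27.

Efficient allocation: Huang→Lot F ($117), Okafor→Lot D ($97), Varga→Lot C ($144), Ghosh→Lot G ($169); total welfare W = $527.
Varga receives Lot C at value $144, so the others get W − 144 = $383.
Without Varga: best allocation of the remaining 3 bidders over all 4 lots is Huang→Lot G ($139), Okafor→Lot D ($97), Ghosh→Lot C ($174), total $410.
VCG payment = (others' best without Varga) − (others' welfare with Varga) = 410 − 383 = $27.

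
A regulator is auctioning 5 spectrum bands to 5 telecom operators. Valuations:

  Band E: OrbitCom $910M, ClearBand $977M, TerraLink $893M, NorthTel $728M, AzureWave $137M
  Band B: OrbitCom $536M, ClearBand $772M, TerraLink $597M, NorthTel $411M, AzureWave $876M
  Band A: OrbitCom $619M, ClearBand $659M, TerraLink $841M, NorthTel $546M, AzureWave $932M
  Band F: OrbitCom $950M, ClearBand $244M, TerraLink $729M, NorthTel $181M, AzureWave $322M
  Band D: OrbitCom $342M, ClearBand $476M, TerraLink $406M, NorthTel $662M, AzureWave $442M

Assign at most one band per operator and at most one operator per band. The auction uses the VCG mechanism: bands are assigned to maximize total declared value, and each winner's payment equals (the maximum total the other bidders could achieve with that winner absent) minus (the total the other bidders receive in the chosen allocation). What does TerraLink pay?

Efficient allocation: OrbitCom→Band F ($950M), ClearBand→Band E ($977M), TerraLink→Band A ($841M), NorthTel→Band D ($662M), AzureWave→Band B ($876M); total welfare W = $4306M.
TerraLink receives Band A at value $841M, so the others get W − 841 = $3465M.
Without TerraLink: best allocation of the remaining 4 bidders over all 5 bands is OrbitCom→Band F ($950M), ClearBand→Band E ($977M), NorthTel→Band D ($662M), AzureWave→Band A ($932M), total $3521M.
VCG payment = (others' best without TerraLink) − (others' welfare with TerraLink) = 3521 − 3465 = $56M.

TerraLink pays $56M.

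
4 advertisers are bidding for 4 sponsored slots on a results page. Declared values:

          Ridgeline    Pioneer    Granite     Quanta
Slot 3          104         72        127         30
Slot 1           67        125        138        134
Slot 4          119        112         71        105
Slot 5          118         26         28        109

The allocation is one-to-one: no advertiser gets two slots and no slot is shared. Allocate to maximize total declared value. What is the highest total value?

Maximum total: $491

Optimal: Ridgeline→Slot 5 ($118), Pioneer→Slot 4 ($112), Granite→Slot 3 ($127), Quanta→Slot 1 ($134) — total 118+112+127+134 = $491.
Max-entry greedy (repeatedly take the single best remaining cell) gives $438, worse by 53.
Next-best assignment: Ridgeline→Slot 4, Pioneer→Slot 1, Granite→Slot 3, Quanta→Slot 5 = $480.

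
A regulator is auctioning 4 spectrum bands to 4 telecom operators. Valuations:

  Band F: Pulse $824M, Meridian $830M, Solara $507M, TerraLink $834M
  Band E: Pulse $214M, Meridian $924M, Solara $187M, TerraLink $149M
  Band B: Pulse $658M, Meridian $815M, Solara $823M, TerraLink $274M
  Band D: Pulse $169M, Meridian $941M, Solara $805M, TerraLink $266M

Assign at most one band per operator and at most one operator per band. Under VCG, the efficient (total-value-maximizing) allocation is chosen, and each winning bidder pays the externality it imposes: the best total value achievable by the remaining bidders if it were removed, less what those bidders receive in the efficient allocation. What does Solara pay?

Solara pays $17M.

Efficient allocation: Pulse→Band B ($658M), Meridian→Band E ($924M), Solara→Band D ($805M), TerraLink→Band F ($834M); total welfare W = $3221M.
Solara receives Band D at value $805M, so the others get W − 805 = $2416M.
Without Solara: best allocation of the remaining 3 bidders over all 4 bands is Pulse→Band B ($658M), Meridian→Band D ($941M), TerraLink→Band F ($834M), total $2433M.
VCG payment = (others' best without Solara) − (others' welfare with Solara) = 2433 − 2416 = $17M.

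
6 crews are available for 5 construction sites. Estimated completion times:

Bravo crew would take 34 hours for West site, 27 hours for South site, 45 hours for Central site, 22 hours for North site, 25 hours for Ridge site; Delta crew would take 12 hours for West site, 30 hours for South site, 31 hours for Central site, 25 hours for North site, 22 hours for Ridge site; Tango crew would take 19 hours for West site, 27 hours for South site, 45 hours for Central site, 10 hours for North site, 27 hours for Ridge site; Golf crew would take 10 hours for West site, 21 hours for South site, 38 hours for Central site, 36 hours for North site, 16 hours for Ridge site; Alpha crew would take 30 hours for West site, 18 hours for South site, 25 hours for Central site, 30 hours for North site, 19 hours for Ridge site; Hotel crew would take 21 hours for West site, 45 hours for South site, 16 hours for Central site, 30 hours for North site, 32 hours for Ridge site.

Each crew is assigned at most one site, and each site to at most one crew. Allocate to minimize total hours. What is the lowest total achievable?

Minimum total: 72 hours

This is a one-to-one assignment (minimum-cost bipartite matching).
Optimal: Delta crew→West site (12 hours), Alpha crew→South site (18 hours), Hotel crew→Central site (16 hours), Tango crew→North site (10 hours), Golf crew→Ridge site (16 hours) — total 12+18+16+10+16 = 72 hours.
Row-greedy (each crew in turn takes its cheapest remaining site) gives 102 hours, worse by 30.
Swapping Delta crew↔Alpha crew (Delta crew→South site 30 hours, Alpha crew→West site 30 hours) adds 30.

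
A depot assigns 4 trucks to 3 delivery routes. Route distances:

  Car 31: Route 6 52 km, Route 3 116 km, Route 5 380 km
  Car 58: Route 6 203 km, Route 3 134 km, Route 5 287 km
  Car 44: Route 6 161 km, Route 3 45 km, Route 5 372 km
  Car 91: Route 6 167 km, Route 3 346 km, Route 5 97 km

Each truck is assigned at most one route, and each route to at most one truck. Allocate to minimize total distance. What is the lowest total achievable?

Minimum total: 194 km

This is the linear assignment problem.
Optimal: Car 31→Route 6 (52 km), Car 44→Route 3 (45 km), Car 91→Route 5 (97 km) — total 52+45+97 = 194 km.
Row-greedy (each truck in turn takes its cheapest remaining route) gives 558 km, worse by 364.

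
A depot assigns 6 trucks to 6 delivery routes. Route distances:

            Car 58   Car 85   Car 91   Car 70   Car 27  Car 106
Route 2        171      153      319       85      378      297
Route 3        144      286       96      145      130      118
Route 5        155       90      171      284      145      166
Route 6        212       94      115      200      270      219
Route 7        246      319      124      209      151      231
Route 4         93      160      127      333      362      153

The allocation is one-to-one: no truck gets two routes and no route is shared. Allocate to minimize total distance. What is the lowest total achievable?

Optimal: Car 58→Route 4 (93 km), Car 85→Route 5 (90 km), Car 91→Route 6 (115 km), Car 70→Route 2 (85 km), Car 27→Route 7 (151 km), Car 106→Route 3 (118 km) — total 93+90+115+85+151+118 = 652 km.
Column-greedy (each route in turn goes to its cheapest remaining truck) gives 787 km, worse by 135.
Next-best assignment: Car 58→Route 4, Car 85→Route 6, Car 91→Route 7, Car 70→Route 2, Car 27→Route 5, Car 106→Route 3 = 659 km.
Swapping Car 85↔Car 106 (Car 85→Route 3 286 km, Car 106→Route 5 166 km) adds 244.
Every other assignment is strictly worse.

Minimum total: 652 km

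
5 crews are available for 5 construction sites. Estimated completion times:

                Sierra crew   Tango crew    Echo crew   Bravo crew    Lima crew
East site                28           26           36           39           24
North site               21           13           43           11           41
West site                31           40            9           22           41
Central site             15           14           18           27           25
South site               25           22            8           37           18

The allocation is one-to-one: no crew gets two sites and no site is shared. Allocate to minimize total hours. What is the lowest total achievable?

Minimum total: 79 hours

This is the linear assignment problem.
Optimal: Sierra crew→Central site (15 hours), Tango crew→East site (26 hours), Echo crew→West site (9 hours), Bravo crew→North site (11 hours), Lima crew→South site (18 hours) — total 15+26+9+11+18 = 79 hours.
Min-entry greedy (repeatedly take the single cheapest remaining cell) gives 88 hours, worse by 9.
Checked against all permutations: 79 hours is optimal.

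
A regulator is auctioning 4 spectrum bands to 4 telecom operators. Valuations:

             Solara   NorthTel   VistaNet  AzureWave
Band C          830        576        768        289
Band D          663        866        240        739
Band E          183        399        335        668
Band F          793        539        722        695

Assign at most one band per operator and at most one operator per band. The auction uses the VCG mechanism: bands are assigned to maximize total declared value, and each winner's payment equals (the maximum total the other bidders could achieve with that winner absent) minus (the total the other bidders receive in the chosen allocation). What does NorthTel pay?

Efficient allocation: Solara→Band F ($793M), NorthTel→Band D ($866M), VistaNet→Band C ($768M), AzureWave→Band E ($668M); total welfare W = $3095M.
NorthTel receives Band D at value $866M, so the others get W − 866 = $2229M.
Without NorthTel: best allocation of the remaining 3 bidders over all 4 bands is Solara→Band F ($793M), VistaNet→Band C ($768M), AzureWave→Band D ($739M), total $2300M.
VCG payment = (others' best without NorthTel) − (others' welfare with NorthTel) = 2300 − 2229 = $71M.

NorthTel pays $71M.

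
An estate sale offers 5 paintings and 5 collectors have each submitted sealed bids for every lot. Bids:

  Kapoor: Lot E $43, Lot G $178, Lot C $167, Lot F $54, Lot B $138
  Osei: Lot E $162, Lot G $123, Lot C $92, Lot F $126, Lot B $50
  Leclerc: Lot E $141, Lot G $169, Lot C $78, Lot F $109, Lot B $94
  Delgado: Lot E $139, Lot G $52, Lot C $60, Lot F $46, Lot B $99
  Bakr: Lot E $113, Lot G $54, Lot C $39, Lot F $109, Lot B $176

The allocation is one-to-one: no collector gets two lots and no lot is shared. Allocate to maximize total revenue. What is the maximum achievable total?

This is the linear assignment problem.
Optimal: Kapoor→Lot C ($167), Osei→Lot F ($126), Leclerc→Lot G ($169), Delgado→Lot E ($139), Bakr→Lot B ($176) — total 167+126+169+139+176 = $777.
Column-greedy (each lot in turn goes to its best remaining collector) gives $626, worse by 151.

Max total: $777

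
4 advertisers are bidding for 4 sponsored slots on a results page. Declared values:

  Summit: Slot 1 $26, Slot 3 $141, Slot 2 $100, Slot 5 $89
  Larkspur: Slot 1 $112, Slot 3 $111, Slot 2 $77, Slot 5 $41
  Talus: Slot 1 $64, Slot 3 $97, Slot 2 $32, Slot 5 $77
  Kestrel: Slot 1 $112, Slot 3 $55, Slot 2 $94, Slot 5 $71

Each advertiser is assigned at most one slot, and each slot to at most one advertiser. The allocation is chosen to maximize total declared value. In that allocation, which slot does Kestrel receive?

Kestrel receives Slot 2.

Optimal: Summit→Slot 3 ($141), Larkspur→Slot 1 ($112), Talus→Slot 5 ($77), Kestrel→Slot 2 ($94) — total 141+112+77+94 = $424.
Next-best assignment: Summit→Slot 3, Larkspur→Slot 2, Talus→Slot 5, Kestrel→Slot 1 = $407.
Kestrel's own top slot is Slot 1 ($112), but forcing Kestrel→Slot 1 and reassigning the rest optimally gives only $407 — worse by 17.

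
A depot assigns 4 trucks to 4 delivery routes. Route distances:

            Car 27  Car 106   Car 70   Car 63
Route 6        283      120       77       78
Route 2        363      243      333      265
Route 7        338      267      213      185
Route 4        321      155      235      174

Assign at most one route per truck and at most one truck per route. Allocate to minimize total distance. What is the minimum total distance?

Minimum total: 780 km

Optimal: Car 27→Route 2 (363 km), Car 106→Route 4 (155 km), Car 70→Route 6 (77 km), Car 63→Route 7 (185 km) — total 363+155+77+185 = 780 km.
Row-greedy (each truck in turn takes its cheapest remaining route) gives 916 km, worse by 136.
Next-best assignment: Car 27→Route 2, Car 106→Route 4, Car 70→Route 7, Car 63→Route 6 = 809 km.
Swapping Car 63↔Car 70 (Car 63→Route 6 78 km, Car 70→Route 7 213 km) adds 29.
Every other assignment is strictly worse.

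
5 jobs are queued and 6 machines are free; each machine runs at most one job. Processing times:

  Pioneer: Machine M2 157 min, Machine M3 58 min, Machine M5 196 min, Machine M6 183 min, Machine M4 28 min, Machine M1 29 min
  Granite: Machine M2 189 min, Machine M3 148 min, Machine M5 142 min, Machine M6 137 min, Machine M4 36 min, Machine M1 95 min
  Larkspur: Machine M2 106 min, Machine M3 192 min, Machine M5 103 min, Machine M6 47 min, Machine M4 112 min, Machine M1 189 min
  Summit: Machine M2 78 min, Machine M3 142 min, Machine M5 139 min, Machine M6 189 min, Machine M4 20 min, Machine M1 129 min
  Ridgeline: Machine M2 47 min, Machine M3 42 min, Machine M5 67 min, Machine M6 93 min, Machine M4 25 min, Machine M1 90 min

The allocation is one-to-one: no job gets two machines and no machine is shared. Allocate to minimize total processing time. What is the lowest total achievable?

Minimum total: 232 min

Treat this as an assignment problem: match each job to one machine.
Optimal: Pioneer→Machine M1 (29 min), Granite→Machine M4 (36 min), Larkspur→Machine M6 (47 min), Summit→Machine M2 (78 min), Ridgeline→Machine M3 (42 min) — total 29+36+47+78+42 = 232 min.
Column-greedy (each machine in turn goes to its cheapest remaining job) gives 365 min, worse by 133.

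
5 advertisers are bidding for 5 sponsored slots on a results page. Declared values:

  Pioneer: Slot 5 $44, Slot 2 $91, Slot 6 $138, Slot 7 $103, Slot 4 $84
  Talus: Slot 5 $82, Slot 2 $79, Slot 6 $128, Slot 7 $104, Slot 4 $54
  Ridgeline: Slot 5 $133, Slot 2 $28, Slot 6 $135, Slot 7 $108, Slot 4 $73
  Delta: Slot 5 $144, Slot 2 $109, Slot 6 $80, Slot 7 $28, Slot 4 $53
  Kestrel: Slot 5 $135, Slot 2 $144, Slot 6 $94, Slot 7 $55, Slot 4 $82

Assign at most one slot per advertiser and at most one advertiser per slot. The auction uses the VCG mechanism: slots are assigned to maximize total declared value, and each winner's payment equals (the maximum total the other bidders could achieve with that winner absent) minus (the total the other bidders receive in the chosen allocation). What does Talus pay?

Efficient allocation: Pioneer→Slot 4 ($84), Talus→Slot 7 ($104), Ridgeline→Slot 6 ($135), Delta→Slot 5 ($144), Kestrel→Slot 2 ($144); total welfare W = $611.
Talus receives Slot 7 at value $104, so the others get W − 104 = $507.
Without Talus: best allocation of the remaining 4 bidders over all 5 slots is Pioneer→Slot 6 ($138), Ridgeline→Slot 7 ($108), Delta→Slot 5 ($144), Kestrel→Slot 2 ($144), total $534.
VCG payment = (others' best without Talus) − (others' welfare with Talus) = 534 − 507 = $27.

Talus pays $27.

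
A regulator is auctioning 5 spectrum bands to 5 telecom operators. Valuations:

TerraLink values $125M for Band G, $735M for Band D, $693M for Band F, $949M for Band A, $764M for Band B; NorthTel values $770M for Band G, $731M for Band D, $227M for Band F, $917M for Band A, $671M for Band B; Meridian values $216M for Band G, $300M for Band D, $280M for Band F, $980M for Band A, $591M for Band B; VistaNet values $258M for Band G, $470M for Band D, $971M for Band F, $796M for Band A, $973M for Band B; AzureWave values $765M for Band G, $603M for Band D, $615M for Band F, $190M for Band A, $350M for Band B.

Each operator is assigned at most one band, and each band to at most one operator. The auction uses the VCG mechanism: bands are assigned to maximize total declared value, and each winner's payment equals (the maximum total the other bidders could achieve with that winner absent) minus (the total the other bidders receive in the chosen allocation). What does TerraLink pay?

TerraLink pays $2M.

Efficient allocation: TerraLink→Band B ($764M), NorthTel→Band D ($731M), Meridian→Band A ($980M), VistaNet→Band F ($971M), AzureWave→Band G ($765M); total welfare W = $4211M.
TerraLink receives Band B at value $764M, so the others get W − 764 = $3447M.
Without TerraLink: best allocation of the remaining 4 bidders over all 5 bands is NorthTel→Band D ($731M), Meridian→Band A ($980M), VistaNet→Band B ($973M), AzureWave→Band G ($765M), total $3449M.
VCG payment = (others' best without TerraLink) − (others' welfare with TerraLink) = 3449 − 3447 = $2M.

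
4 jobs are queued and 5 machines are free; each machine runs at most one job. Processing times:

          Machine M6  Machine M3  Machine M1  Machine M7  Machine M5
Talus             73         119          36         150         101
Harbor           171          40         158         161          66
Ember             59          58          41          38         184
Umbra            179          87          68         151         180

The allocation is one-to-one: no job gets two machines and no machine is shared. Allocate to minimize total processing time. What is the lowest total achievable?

Minimum total: 219 min

Treat this as an assignment problem: match each job to one machine.
Optimal: Talus→Machine M6 (73 min), Harbor→Machine M3 (40 min), Ember→Machine M7 (38 min), Umbra→Machine M1 (68 min) — total 73+40+38+68 = 219 min.
Column-greedy (each machine in turn goes to its cheapest remaining job) gives 286 min, worse by 67.
Next-best assignment: Talus→Machine M1, Harbor→Machine M5, Ember→Machine M7, Umbra→Machine M3 = 227 min.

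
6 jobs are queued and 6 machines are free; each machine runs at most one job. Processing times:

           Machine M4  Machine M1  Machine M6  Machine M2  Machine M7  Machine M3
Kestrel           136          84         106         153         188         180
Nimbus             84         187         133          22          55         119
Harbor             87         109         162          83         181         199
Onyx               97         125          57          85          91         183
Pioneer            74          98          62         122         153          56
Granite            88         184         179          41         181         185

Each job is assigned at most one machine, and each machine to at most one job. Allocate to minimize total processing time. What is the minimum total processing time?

Minimum total: 380 min

Optimal: Kestrel→Machine M1 (84 min), Nimbus→Machine M7 (55 min), Harbor→Machine M4 (87 min), Onyx→Machine M6 (57 min), Pioneer→Machine M3 (56 min), Granite→Machine M2 (41 min) — total 84+55+87+57+56+41 = 380 min.
Next-best assignment: Kestrel→Machine M1, Nimbus→Machine M7, Harbor→Machine M2, Onyx→Machine M6, Pioneer→Machine M3, Granite→Machine M4 = 423 min.
Swapping Kestrel↔Harbor (Kestrel→Machine M4 136 min, Harbor→Machine M1 109 min) adds 74.
Checked against all permutations: 380 min is optimal.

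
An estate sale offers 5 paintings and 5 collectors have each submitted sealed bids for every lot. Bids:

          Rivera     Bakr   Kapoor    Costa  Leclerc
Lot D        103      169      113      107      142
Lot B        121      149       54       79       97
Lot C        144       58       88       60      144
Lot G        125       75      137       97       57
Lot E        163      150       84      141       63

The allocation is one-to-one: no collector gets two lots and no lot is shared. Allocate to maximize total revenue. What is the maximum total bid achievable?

Max total: $713

This is the linear assignment problem.
Optimal: Rivera→Lot C ($144), Bakr→Lot B ($149), Kapoor→Lot G ($137), Costa→Lot E ($141), Leclerc→Lot D ($142) — total 144+149+137+141+142 = $713.
Row-greedy (each collector in turn takes its best remaining lot) gives $692, worse by 21.
Swapping Leclerc↔Kapoor (Leclerc→Lot G $57, Kapoor→Lot D $113) loses 109.
Every other assignment is strictly worse.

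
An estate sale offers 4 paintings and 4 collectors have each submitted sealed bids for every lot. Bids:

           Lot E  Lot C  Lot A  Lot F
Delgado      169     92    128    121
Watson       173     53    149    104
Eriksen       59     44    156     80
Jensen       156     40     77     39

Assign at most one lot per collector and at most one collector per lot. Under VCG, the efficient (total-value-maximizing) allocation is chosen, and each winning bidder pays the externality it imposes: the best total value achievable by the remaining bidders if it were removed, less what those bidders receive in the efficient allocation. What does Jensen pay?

Efficient allocation: Delgado→Lot C ($92), Watson→Lot F ($104), Eriksen→Lot A ($156), Jensen→Lot E ($156); total welfare W = $508.
Jensen receives Lot E at value $156, so the others get W − 156 = $352.
Without Jensen: best allocation of the remaining 3 bidders over all 4 lots is Delgado→Lot F ($121), Watson→Lot E ($173), Eriksen→Lot A ($156), total $450.
VCG payment = (others' best without Jensen) − (others' welfare with Jensen) = 450 − 352 = $98.

Jensen pays $98.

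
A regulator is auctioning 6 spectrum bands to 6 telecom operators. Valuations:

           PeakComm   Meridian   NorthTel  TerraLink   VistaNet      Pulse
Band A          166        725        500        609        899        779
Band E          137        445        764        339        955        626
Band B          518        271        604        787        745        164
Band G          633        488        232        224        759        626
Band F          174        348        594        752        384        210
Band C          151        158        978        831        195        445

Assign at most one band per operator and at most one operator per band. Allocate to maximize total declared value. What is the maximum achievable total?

Max total: $4554M

This is the linear assignment problem.
Optimal: PeakComm→Band B ($518M), Meridian→Band A ($725M), NorthTel→Band C ($978M), TerraLink→Band F ($752M), VistaNet→Band E ($955M), Pulse→Band G ($626M) — total 518+725+978+752+955+626 = $4554M.
Column-greedy (each band in turn goes to its best remaining operator) gives $3876M, worse by 678.
Next-best assignment: PeakComm→Band G, Meridian→Band F, NorthTel→Band C, TerraLink→Band B, VistaNet→Band E, Pulse→Band A = $4480M.
Swapping PeakComm↔Meridian (PeakComm→Band A $166M, Meridian→Band B $271M) loses 806.
Every other assignment is strictly worse.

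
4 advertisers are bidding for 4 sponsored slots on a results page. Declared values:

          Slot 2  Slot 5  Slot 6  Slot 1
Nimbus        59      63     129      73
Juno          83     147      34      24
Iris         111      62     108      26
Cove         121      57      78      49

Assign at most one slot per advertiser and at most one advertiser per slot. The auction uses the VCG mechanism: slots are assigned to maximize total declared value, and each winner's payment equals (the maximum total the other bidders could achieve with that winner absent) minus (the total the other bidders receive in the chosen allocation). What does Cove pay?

Cove pays $59.

Efficient allocation: Nimbus→Slot 1 ($73), Juno→Slot 5 ($147), Iris→Slot 6 ($108), Cove→Slot 2 ($121); total welfare W = $449.
Cove receives Slot 2 at value $121, so the others get W − 121 = $328.
Without Cove: best allocation of the remaining 3 bidders over all 4 slots is Nimbus→Slot 6 ($129), Juno→Slot 5 ($147), Iris→Slot 2 ($111), total $387.
VCG payment = (others' best without Cove) − (others' welfare with Cove) = 387 − 328 = $59.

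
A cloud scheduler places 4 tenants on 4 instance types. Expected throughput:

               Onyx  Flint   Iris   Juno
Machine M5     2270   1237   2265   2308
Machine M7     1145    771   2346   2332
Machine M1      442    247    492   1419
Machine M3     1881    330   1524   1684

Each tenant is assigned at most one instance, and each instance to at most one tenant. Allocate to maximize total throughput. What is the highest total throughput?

This is the linear assignment problem.
Optimal: Onyx→Machine M3 (1881 ops/s), Flint→Machine M5 (1237 ops/s), Iris→Machine M7 (2346 ops/s), Juno→Machine M1 (1419 ops/s) — total 1881+1237+2346+1419 = 6883 ops/s.
Row-greedy (each tenant in turn takes its best remaining instance) gives 5984 ops/s, worse by 899.
Next-best assignment: Onyx→Machine M3, Flint→Machine M1, Iris→Machine M7, Juno→Machine M5 = 6782 ops/s.

Max total: 6883 ops/s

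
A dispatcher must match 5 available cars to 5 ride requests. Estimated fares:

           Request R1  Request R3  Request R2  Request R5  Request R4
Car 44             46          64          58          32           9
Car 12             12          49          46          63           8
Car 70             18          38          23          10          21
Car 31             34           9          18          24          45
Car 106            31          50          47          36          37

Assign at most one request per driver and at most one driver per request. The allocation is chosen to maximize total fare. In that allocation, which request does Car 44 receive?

Car 44 receives Request R1.

Treat this as an assignment problem: match each driver to one request.
Optimal: Car 44→Request R1 ($46), Car 12→Request R5 ($63), Car 70→Request R3 ($38), Car 31→Request R4 ($45), Car 106→Request R2 ($47) — total 46+63+38+45+47 = $239.
Row-greedy (each driver in turn takes its best remaining request) gives $226, worse by 13.
No other one-to-one assignment exceeds $239.
Car 44's own top request is Request R3 ($64), but forcing Car 44→Request R3 and reassigning the rest optimally gives only $237 — worse by 2.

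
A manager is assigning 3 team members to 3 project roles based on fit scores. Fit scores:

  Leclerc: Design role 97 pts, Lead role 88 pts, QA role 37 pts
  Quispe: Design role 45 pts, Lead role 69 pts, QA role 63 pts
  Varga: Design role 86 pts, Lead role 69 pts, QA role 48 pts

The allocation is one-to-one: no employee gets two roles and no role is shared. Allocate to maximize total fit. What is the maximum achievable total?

Maximum total: 237 pts

Optimal: Leclerc→Lead role (88 pts), Quispe→QA role (63 pts), Varga→Design role (86 pts) — total 88+63+86 = 237 pts.
Row-greedy (each employee in turn takes its best remaining role) gives 214 pts, worse by 23.
Checked against all permutations: 237 pts is optimal.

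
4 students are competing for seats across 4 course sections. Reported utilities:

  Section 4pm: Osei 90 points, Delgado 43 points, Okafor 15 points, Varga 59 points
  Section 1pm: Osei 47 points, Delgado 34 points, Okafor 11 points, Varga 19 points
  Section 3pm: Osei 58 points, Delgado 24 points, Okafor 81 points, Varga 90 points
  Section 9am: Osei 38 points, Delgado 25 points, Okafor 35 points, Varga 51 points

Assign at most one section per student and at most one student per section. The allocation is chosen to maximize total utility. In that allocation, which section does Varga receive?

Varga receives Section 9am.

This is the linear assignment problem.
Optimal: Osei→Section 4pm (90 points), Delgado→Section 1pm (34 points), Okafor→Section 3pm (81 points), Varga→Section 9am (51 points) — total 90+34+81+51 = 256 points.
Next-best assignment: Osei→Section 4pm, Delgado→Section 1pm, Okafor→Section 9am, Varga→Section 3pm = 249 points.
Swapping Varga↔Osei (Varga→Section 4pm 59 points, Osei→Section 9am 38 points) loses 44.
Varga's own top section is Section 3pm (90 points), but forcing Varga→Section 3pm and reassigning the rest optimally gives only 249 points — worse by 7.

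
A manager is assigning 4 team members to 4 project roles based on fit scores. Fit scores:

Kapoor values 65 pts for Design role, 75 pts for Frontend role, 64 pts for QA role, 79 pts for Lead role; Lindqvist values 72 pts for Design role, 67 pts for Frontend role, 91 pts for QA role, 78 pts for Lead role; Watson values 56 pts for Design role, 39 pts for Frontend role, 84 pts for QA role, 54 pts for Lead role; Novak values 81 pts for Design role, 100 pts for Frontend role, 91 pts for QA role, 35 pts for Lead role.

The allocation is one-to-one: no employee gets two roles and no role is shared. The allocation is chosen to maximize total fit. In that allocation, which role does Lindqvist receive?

Lindqvist receives Design role.

Optimal: Kapoor→Lead role (79 pts), Lindqvist→Design role (72 pts), Watson→QA role (84 pts), Novak→Frontend role (100 pts) — total 79+72+84+100 = 335 pts.
Row-greedy (each employee in turn takes its best remaining role) gives 326 pts, worse by 9.
Checked against all permutations: 335 pts is optimal.
Lindqvist's own top role is QA role (91 pts), but forcing Lindqvist→QA role and reassigning the rest optimally gives only 326 pts — worse by 9.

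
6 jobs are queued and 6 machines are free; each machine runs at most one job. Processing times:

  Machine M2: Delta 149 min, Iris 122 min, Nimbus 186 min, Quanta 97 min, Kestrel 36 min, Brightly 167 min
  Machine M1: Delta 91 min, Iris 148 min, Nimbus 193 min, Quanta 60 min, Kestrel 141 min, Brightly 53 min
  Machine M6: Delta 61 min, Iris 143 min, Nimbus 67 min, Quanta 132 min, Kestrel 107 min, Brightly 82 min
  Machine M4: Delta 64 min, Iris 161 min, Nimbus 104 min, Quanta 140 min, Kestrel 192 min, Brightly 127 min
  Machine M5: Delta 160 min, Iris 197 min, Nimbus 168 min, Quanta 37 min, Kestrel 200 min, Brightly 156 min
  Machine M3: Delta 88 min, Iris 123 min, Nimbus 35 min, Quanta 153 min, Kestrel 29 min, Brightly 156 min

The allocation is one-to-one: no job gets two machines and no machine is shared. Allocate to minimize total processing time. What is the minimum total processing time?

This is a one-to-one assignment (minimum-cost bipartite matching).
Optimal: Delta→Machine M4 (64 min), Iris→Machine M6 (143 min), Nimbus→Machine M3 (35 min), Quanta→Machine M5 (37 min), Kestrel→Machine M2 (36 min), Brightly→Machine M1 (53 min) — total 64+143+35+37+36+53 = 368 min.
Min-entry greedy (repeatedly take the single cheapest remaining cell) gives 406 min, worse by 38.
Checked against all permutations: 368 min is optimal.

Min total: 368 min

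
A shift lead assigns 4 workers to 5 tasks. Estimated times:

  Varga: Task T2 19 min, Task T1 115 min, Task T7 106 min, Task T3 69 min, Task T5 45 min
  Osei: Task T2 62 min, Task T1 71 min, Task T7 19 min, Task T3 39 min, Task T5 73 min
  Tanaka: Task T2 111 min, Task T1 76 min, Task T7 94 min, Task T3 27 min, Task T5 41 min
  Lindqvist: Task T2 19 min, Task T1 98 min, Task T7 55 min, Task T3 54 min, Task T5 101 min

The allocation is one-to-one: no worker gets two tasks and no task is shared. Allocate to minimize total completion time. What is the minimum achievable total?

Optimal: Varga→Task T5 (45 min), Osei→Task T7 (19 min), Tanaka→Task T3 (27 min), Lindqvist→Task T2 (19 min) — total 45+19+27+19 = 110 min.
Min-entry greedy (repeatedly take the single cheapest remaining cell) gives 163 min, worse by 53.
Next-best assignment: Varga→Task T2, Osei→Task T7, Tanaka→Task T5, Lindqvist→Task T3 = 133 min.

Min total: 110 min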